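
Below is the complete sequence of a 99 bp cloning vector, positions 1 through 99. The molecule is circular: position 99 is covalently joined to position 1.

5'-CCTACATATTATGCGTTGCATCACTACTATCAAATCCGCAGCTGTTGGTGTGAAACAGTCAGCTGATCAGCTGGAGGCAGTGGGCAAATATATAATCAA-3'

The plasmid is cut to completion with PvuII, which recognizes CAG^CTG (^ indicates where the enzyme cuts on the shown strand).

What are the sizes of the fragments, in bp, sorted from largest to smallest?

70, 21, 8 bp

PvuII sites (CAGCTG) start at positions 39, 60, 68.
PvuII cuts after base 3 of each site, so after positions 41, 62, 70.
Circular molecule, 3 cuts → 3 fragments:
  42–62 → 21 bp
  63–70 → 8 bp
  71–99 then 1–41 → 29 + 41 = 70 bp
Sorted largest to smallest: 70, 21, 8 bp.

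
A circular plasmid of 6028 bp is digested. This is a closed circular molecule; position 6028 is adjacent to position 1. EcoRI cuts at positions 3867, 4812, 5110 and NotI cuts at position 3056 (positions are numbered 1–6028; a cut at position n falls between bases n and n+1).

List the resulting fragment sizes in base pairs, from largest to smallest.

Combined cut positions (sorted): 3056, 3867, 4812, 5110.
Circular molecule, 4 cuts → 4 fragments:
  3867 − 3056 = 811 bp
  4812 − 3867 = 945 bp
  5110 − 4812 = 298 bp
  wrap: 6028 − 5110 + 3056 = 3974 bp
Sorted largest to smallest: 3974, 945, 811, 298 bp.

3974, 945, 811, 298 bp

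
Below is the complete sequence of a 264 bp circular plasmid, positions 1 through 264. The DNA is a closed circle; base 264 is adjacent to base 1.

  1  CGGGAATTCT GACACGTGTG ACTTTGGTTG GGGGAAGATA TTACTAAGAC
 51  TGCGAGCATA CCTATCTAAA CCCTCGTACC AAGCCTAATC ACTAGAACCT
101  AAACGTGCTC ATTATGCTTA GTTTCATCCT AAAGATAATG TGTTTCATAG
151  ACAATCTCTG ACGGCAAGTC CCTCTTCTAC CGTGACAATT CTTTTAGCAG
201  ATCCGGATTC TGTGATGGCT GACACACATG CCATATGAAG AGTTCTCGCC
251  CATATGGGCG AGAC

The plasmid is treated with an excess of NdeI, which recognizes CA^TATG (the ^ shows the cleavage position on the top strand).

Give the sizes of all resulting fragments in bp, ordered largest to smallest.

245, 19 bp

NdeI sites (CATATG) start at positions 232, 251.
NdeI cuts after base 2 of each site, so after positions 233, 252.
Circular molecule, 2 cuts → 2 fragments:
  234–252 → 19 bp
  253–264 then 1–233 → 12 + 233 = 245 bp
Sorted largest to smallest: 245, 19 bp.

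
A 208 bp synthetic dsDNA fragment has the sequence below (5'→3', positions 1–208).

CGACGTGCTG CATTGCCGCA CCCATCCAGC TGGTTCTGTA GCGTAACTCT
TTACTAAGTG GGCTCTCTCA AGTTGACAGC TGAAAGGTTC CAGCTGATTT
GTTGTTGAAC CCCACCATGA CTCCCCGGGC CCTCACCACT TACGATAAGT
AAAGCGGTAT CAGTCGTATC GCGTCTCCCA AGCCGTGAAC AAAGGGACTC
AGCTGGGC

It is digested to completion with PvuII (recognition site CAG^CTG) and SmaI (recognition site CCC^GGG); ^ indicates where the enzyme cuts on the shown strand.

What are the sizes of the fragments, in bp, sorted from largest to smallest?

76, 50, 33, 29, 14, 6 bp

PvuII sites (CAGCTG) start at positions 27, 77, 91, 200.
PvuII cuts after base 3 of each site, so after positions 29, 79, 93, 202.
The SmaI site (CCCGGG) starts at position 124.
SmaI cuts after base 3 of each site, so after position 126.
Combined cut positions: 29, 79, 93, 126, 202.
Linear molecule, 5 cuts → 6 fragments:
  1–29 → 29 bp
  30–79 → 50 bp
  80–93 → 14 bp
  94–126 → 33 bp
  127–202 → 76 bp
  203–208 → 6 bp
Sorted largest to smallest: 76, 50, 33, 29, 14, 6 bp.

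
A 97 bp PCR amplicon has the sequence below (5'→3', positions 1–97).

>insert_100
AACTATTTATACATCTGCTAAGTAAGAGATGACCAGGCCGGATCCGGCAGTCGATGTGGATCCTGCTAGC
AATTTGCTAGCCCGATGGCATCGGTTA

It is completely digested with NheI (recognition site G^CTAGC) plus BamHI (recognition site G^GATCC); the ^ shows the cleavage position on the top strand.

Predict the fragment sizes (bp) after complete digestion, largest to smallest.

NheI sites (GCTAGC) start at positions 65, 76.
NheI cuts after the first base of each site, so after positions 65, 76.
BamHI sites (GGATCC) start at positions 40, 58.
BamHI cuts after the first base of each site, so after positions 40, 58.
Combined cut positions: 40, 58, 65, 76.
Linear molecule, 4 cuts → 5 fragments:
  1–40 → 40 bp
  41–58 → 18 bp
  59–65 → 7 bp
  66–76 → 11 bp
  77–97 → 21 bp
Sorted largest to smallest: 40, 21, 18, 11, 7 bp.

40, 21, 18, 11, 7 bp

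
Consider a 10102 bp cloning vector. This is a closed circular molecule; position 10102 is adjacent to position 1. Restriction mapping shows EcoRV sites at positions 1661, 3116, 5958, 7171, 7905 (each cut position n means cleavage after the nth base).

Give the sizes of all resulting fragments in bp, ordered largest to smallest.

Circular molecule, 5 cuts → 5 fragments:
  3116 − 1661 = 1455 bp
  5958 − 3116 = 2842 bp
  7171 − 5958 = 1213 bp
  7905 − 7171 = 734 bp
  wrap: 10102 − 7905 + 1661 = 3858 bp
Sorted largest to smallest: 3858, 2842, 1455, 1213, 734 bp.

3858, 2842, 1455, 1213, 734 bp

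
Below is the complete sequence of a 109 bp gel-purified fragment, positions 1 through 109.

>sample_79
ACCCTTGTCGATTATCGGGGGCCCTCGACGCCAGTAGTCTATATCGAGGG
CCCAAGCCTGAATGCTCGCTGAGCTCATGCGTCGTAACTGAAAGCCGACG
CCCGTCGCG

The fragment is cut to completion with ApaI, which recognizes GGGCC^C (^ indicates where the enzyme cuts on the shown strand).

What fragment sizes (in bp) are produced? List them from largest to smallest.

ApaI sites (GGGCCC) start at positions 19, 48.
ApaI cuts after base 5 of each site (before the last base), so after positions 23, 52.
Linear molecule, 2 cuts → 3 fragments:
  1–23 → 23 bp
  24–52 → 29 bp
  53–109 → 57 bp
Sorted largest to smallest: 57, 29, 23 bp.

57, 29, 23 bp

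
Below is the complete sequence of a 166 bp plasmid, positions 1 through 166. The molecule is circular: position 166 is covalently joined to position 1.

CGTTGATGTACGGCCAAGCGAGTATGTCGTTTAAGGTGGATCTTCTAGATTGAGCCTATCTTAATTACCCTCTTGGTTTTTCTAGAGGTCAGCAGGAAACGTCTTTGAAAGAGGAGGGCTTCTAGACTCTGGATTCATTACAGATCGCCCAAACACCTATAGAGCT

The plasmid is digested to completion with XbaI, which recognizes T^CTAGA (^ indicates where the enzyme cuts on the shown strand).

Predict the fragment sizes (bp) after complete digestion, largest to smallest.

XbaI sites (TCTAGA) start at positions 44, 81, 121.
XbaI cuts after the first base of each site, so after positions 44, 81, 121.
Circular molecule, 3 cuts → 3 fragments:
  45–81 → 37 bp
  82–121 → 40 bp
  122–166 then 1–44 → 45 + 44 = 89 bp
Sorted largest to smallest: 89, 40, 37 bp.

89, 40, 37 bp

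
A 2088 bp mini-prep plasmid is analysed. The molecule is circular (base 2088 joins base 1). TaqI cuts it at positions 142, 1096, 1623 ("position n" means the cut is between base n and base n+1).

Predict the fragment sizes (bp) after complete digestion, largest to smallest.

954, 607, 527 bp

Circular molecule, 3 cuts → 3 fragments:
  1096 − 142 = 954 bp
  1623 − 1096 = 527 bp
  wrap: 2088 − 1623 + 142 = 607 bp
Sorted largest to smallest: 954, 607, 527 bp.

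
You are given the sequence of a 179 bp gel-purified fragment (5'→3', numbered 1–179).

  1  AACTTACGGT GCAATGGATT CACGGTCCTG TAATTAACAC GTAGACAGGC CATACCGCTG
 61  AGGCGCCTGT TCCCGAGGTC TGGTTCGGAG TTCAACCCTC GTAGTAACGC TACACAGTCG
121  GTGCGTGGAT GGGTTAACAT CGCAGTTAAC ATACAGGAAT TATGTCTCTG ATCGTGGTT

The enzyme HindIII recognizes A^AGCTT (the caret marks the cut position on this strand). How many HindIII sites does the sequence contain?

No occurrence of AAGCTT is present in the sequence.
HindIII does not cut: 0 sites.

0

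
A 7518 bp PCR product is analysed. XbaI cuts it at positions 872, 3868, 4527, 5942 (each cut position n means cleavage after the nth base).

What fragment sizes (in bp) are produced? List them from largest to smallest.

Linear molecule, 4 cuts → 5 fragments:
  872 − 0 = 872 bp
  3868 − 872 = 2996 bp
  4527 − 3868 = 659 bp
  5942 − 4527 = 1415 bp
  7518 − 5942 = 1576 bp
Sorted largest to smallest: 2996, 1576, 1415, 872, 659 bp.

2996, 1576, 1415, 872, 659 bp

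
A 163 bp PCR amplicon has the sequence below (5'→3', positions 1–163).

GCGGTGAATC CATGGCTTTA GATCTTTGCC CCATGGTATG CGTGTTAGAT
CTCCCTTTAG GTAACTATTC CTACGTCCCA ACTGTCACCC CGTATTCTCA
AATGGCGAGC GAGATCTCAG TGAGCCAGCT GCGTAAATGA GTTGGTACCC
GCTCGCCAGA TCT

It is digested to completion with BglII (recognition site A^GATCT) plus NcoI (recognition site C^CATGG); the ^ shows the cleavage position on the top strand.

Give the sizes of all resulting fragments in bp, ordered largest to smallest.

65, 46, 16, 11, 10, 10, 5 bp

BglII sites (AGATCT) start at positions 20, 47, 112, 158.
BglII cuts after the first base of each site, so after positions 20, 47, 112, 158.
NcoI sites (CCATGG) start at positions 10, 31.
NcoI cuts after the first base of each site, so after positions 10, 31.
Combined cut positions: 10, 20, 31, 47, 112, 158.
Linear molecule, 6 cuts → 7 fragments:
  1–10 → 10 bp
  11–20 → 10 bp
  21–31 → 11 bp
  32–47 → 16 bp
  48–112 → 65 bp
  113–158 → 46 bp
  159–163 → 5 bp
Sorted largest to smallest: 65, 46, 16, 11, 10, 10, 5 bp.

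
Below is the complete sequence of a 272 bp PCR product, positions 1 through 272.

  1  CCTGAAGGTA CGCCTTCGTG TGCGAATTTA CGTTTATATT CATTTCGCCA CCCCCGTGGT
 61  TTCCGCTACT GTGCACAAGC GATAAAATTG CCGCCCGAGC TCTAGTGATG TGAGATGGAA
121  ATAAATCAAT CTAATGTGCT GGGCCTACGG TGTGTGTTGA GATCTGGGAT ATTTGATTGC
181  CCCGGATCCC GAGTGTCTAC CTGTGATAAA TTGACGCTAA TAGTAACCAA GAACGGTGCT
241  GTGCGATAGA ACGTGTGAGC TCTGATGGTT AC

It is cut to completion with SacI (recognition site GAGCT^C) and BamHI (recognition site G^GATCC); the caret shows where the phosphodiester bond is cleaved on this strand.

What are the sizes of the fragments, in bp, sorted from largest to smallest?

SacI sites (GAGCTC) start at positions 97, 257.
SacI cuts after base 5 of each site (before the last base), so after positions 101, 261.
The BamHI site (GGATCC) starts at position 184.
BamHI cuts after the first base of each site, so after position 184.
Combined cut positions: 101, 184, 261.
Linear molecule, 3 cuts → 4 fragments:
  1–101 → 101 bp
  102–184 → 83 bp
  185–261 → 77 bp
  262–272 → 11 bp
Sorted largest to smallest: 101, 83, 77, 11 bp.

101, 83, 77, 11 bp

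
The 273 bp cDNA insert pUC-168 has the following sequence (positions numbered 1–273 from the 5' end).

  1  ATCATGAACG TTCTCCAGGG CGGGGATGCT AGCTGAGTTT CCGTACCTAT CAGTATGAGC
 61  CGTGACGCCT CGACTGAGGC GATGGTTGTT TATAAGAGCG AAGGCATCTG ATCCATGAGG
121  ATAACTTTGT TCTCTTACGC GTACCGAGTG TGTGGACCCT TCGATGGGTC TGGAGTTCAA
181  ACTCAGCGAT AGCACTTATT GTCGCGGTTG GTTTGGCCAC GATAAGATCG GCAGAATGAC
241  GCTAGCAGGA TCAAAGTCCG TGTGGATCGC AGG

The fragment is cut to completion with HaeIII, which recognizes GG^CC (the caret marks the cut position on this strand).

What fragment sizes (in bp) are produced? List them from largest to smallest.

216, 57 bp

The HaeIII site (GGCC) starts at position 215.
HaeIII cuts after base 2 of each site, so after position 216.
Linear molecule, 1 cut → 2 fragments:
  1–216 → 216 bp
  217–273 → 57 bp
Sorted largest to smallest: 216, 57 bp.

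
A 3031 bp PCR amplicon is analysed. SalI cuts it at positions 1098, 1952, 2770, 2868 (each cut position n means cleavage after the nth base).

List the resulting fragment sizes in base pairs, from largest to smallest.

1098, 854, 818, 163, 98 bp

Linear molecule, 4 cuts → 5 fragments:
  1098 − 0 = 1098 bp
  1952 − 1098 = 854 bp
  2770 − 1952 = 818 bp
  2868 − 2770 = 98 bp
  3031 − 2868 = 163 bp
Sorted largest to smallest: 1098, 854, 818, 163, 98 bp.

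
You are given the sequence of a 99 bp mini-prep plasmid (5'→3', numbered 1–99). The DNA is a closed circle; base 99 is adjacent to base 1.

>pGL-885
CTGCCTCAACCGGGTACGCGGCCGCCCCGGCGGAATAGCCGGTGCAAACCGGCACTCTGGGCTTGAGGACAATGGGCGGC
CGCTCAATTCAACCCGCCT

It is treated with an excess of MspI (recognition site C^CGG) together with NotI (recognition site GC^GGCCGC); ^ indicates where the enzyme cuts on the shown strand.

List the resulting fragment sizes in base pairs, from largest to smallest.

MspI sites (CCGG) start at positions 10, 27, 39, 49.
MspI cuts after the first base of each site, so after positions 10, 27, 39, 49.
NotI sites (GCGGCCGC) start at positions 18, 76.
NotI cuts after base 2 of each site, so after positions 19, 77.
Combined cut positions: 10, 19, 27, 39, 49, 77.
Circular molecule, 6 cuts → 6 fragments:
  11–19 → 9 bp
  20–27 → 8 bp
  28–39 → 12 bp
  40–49 → 10 bp
  50–77 → 28 bp
  78–99 then 1–10 → 22 + 10 = 32 bp
Sorted largest to smallest: 32, 28, 12, 10, 9, 8 bp.

32, 28, 12, 10, 9, 8 bp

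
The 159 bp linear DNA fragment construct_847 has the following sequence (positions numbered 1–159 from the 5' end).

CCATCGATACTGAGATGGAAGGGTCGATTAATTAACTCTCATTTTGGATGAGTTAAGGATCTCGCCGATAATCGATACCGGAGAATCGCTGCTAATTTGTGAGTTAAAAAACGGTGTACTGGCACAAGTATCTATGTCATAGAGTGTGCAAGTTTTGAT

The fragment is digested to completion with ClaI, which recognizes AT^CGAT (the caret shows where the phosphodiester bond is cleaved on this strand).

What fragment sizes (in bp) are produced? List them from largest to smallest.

87, 68, 4 bp

ClaI sites (ATCGAT) start at positions 3, 71.
ClaI cuts after base 2 of each site, so after positions 4, 72.
Linear molecule, 2 cuts → 3 fragments:
  1–4 → 4 bp
  5–72 → 68 bp
  73–159 → 87 bp
Sorted largest to smallest: 87, 68, 4 bp.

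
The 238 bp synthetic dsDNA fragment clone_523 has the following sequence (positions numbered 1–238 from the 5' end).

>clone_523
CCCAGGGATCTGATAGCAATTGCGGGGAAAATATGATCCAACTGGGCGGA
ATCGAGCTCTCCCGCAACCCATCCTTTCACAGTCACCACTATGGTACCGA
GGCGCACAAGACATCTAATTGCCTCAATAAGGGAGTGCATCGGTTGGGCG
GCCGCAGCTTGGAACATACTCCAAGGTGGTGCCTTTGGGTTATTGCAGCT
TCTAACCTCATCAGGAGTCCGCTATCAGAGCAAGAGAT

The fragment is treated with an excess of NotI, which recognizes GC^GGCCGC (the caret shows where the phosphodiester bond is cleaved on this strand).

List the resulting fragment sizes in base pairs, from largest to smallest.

The NotI site (GCGGCCGC) starts at position 148.
NotI cuts after base 2 of each site, so after position 149.
Linear molecule, 1 cut → 2 fragments:
  1–149 → 149 bp
  150–238 → 89 bp
Sorted largest to smallest: 149, 89 bp.

149, 89 bp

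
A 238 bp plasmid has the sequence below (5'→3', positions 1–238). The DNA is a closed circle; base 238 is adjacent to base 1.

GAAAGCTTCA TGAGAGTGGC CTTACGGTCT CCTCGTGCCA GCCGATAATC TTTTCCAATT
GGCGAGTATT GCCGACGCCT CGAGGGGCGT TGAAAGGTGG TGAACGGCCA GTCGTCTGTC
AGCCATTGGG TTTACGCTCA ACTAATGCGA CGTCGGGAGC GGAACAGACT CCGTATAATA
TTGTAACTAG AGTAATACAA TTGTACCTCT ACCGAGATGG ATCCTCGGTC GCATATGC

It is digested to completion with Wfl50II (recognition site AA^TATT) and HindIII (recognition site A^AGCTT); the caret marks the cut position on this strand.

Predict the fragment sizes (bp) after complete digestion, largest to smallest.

175, 63 bp

The Wfl50II site (AATATT) starts at position 177.
Wfl50II cuts after base 2 of each site, so after position 178.
The HindIII site (AAGCTT) starts at position 3.
HindIII cuts after the first base of each site, so after position 3.
Combined cut positions: 3, 178.
Circular molecule, 2 cuts → 2 fragments:
  4–178 → 175 bp
  179–238 then 1–3 → 60 + 3 = 63 bp
Sorted largest to smallest: 175, 63 bp.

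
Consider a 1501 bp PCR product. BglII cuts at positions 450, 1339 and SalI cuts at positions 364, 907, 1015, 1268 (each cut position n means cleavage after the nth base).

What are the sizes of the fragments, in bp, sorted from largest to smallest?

Combined cut positions (sorted): 364, 450, 907, 1015, 1268, 1339.
Linear molecule, 6 cuts → 7 fragments:
  364 − 0 = 364 bp
  450 − 364 = 86 bp
  907 − 450 = 457 bp
  1015 − 907 = 108 bp
  1268 − 1015 = 253 bp
  1339 − 1268 = 71 bp
  1501 − 1339 = 162 bp
Sorted largest to smallest: 457, 364, 253, 162, 108, 86, 71 bp.

457, 364, 253, 162, 108, 86, 71 bp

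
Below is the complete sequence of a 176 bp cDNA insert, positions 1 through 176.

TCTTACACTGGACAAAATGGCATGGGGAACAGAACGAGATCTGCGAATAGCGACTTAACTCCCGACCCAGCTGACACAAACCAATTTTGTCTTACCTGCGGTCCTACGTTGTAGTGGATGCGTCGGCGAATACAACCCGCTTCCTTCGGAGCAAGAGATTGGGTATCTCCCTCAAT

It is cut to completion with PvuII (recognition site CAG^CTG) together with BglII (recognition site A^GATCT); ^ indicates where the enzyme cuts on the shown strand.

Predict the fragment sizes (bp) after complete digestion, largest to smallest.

106, 37, 33 bp

The PvuII site (CAGCTG) starts at position 68.
PvuII cuts after base 3 of each site, so after position 70.
The BglII site (AGATCT) starts at position 37.
BglII cuts after the first base of each site, so after position 37.
Combined cut positions: 37, 70.
Linear molecule, 2 cuts → 3 fragments:
  1–37 → 37 bp
  38–70 → 33 bp
  71–176 → 106 bp
Sorted largest to smallest: 106, 37, 33 bp.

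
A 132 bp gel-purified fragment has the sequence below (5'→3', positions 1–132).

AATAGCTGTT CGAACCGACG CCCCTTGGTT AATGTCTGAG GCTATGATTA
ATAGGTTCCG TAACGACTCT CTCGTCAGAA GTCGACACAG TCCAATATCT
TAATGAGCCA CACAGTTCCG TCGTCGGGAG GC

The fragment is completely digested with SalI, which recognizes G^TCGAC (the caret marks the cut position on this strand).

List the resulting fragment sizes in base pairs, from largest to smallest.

81, 51 bp

The SalI site (GTCGAC) starts at position 81.
SalI cuts after the first base of each site, so after position 81.
Linear molecule, 1 cut → 2 fragments:
  1–81 → 81 bp
  82–132 → 51 bp
Sorted largest to smallest: 81, 51 bp.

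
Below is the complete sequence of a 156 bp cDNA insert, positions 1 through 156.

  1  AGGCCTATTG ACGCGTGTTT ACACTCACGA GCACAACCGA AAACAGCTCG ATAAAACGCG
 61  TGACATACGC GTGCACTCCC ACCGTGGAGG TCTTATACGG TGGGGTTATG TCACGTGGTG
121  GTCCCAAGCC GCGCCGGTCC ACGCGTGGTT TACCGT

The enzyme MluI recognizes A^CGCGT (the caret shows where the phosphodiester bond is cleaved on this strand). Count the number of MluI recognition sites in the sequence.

4

ACGCGT occurs starting at positions 11, 56, 67, 141.
MluI cuts at 4 sites.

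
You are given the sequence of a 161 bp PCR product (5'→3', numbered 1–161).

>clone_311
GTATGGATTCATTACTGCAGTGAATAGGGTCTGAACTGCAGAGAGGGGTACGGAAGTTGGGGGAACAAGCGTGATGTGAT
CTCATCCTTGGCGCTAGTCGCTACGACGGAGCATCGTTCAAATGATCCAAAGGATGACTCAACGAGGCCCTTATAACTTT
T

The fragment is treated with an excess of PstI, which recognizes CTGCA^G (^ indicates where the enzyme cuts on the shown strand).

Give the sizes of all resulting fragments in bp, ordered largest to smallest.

PstI sites (CTGCAG) start at positions 15, 36.
PstI cuts after base 5 of each site (before the last base), so after positions 19, 40.
Linear molecule, 2 cuts → 3 fragments:
  1–19 → 19 bp
  20–40 → 21 bp
  41–161 → 121 bp
Sorted largest to smallest: 121, 21, 19 bp.

121, 21, 19 bp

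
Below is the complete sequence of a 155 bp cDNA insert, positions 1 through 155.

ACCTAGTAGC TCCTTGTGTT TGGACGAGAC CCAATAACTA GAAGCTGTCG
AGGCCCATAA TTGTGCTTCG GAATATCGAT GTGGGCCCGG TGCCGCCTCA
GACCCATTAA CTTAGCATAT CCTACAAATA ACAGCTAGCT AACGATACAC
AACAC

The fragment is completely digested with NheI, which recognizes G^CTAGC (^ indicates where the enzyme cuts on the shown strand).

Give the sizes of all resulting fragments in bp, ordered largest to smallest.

134, 21 bp

The NheI site (GCTAGC) starts at position 134.
NheI cuts after the first base of each site, so after position 134.
Linear molecule, 1 cut → 2 fragments:
  1–134 → 134 bp
  135–155 → 21 bp
Sorted largest to smallest: 134, 21 bp.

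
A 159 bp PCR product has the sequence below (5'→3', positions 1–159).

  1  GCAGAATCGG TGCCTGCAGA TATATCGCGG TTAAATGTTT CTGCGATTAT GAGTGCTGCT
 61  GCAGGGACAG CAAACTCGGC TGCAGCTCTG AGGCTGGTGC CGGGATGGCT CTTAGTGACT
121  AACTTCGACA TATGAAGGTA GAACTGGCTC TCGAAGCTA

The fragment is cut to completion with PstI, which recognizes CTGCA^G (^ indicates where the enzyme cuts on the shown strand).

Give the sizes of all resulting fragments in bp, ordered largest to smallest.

75, 45, 21, 18 bp

PstI sites (CTGCAG) start at positions 14, 59, 80.
PstI cuts after base 5 of each site (before the last base), so after positions 18, 63, 84.
Linear molecule, 3 cuts → 4 fragments:
  1–18 → 18 bp
  19–63 → 45 bp
  64–84 → 21 bp
  85–159 → 75 bp
Sorted largest to smallest: 75, 45, 21, 18 bp.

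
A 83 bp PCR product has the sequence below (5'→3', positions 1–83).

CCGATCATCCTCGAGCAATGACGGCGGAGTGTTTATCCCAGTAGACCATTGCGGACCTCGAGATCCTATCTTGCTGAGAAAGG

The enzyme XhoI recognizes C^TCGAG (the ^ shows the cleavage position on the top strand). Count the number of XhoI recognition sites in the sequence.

CTCGAG occurs starting at positions 10, 57.
XhoI cuts at 2 sites.

2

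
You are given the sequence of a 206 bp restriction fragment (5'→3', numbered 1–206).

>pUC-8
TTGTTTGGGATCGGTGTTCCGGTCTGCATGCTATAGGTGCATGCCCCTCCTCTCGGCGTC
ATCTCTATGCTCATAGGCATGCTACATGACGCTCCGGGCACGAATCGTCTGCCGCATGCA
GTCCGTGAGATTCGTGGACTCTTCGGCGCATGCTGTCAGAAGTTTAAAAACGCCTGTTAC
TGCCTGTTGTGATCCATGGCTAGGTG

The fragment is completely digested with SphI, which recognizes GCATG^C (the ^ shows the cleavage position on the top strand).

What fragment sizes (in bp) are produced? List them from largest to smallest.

SphI sites (GCATGC) start at positions 26, 39, 77, 114, 148.
SphI cuts after base 5 of each site (before the last base), so after positions 30, 43, 81, 118, 152.
Linear molecule, 5 cuts → 6 fragments:
  1–30 → 30 bp
  31–43 → 13 bp
  44–81 → 38 bp
  82–118 → 37 bp
  119–152 → 34 bp
  153–206 → 54 bp
Sorted largest to smallest: 54, 38, 37, 34, 30, 13 bp.

54, 38, 37, 34, 30, 13 bp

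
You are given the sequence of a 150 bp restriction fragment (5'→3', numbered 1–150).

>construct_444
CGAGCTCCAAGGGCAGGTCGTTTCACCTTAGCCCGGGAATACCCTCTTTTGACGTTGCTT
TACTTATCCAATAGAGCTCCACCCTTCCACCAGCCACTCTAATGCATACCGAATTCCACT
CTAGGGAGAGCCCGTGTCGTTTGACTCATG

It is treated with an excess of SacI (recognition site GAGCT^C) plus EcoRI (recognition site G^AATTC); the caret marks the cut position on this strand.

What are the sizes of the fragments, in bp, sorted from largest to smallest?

72, 39, 33, 6 bp

SacI sites (GAGCTC) start at positions 2, 74.
SacI cuts after base 5 of each site (before the last base), so after positions 6, 78.
The EcoRI site (GAATTC) starts at position 111.
EcoRI cuts after the first base of each site, so after position 111.
Combined cut positions: 6, 78, 111.
Linear molecule, 3 cuts → 4 fragments:
  1–6 → 6 bp
  7–78 → 72 bp
  79–111 → 33 bp
  112–150 → 39 bp
Sorted largest to smallest: 72, 39, 33, 6 bp.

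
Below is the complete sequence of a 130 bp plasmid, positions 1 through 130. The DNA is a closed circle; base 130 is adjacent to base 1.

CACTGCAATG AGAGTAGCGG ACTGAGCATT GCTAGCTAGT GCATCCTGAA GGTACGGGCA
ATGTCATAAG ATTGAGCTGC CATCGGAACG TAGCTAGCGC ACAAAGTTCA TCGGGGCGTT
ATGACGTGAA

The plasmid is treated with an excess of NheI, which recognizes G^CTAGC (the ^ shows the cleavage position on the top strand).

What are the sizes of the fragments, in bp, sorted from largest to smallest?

68, 62 bp

NheI sites (GCTAGC) start at positions 31, 93.
NheI cuts after the first base of each site, so after positions 31, 93.
Circular molecule, 2 cuts → 2 fragments:
  32–93 → 62 bp
  94–130 then 1–31 → 37 + 31 = 68 bp
Sorted largest to smallest: 68, 62 bp.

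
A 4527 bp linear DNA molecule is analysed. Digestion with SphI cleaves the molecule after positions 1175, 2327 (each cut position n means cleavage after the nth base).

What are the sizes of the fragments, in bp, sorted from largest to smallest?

2200, 1175, 1152 bp

Linear molecule, 2 cuts → 3 fragments:
  1175 − 0 = 1175 bp
  2327 − 1175 = 1152 bp
  4527 − 2327 = 2200 bp
Sorted largest to smallest: 2200, 1175, 1152 bp.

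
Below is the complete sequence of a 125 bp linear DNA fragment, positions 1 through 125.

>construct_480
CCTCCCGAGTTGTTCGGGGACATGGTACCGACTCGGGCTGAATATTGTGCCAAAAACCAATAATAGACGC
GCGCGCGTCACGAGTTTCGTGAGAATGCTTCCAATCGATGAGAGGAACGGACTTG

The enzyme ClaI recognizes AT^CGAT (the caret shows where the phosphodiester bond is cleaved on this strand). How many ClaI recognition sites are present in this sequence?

1

ATCGAT occurs starting at position 104.
ClaI cuts at 1 site.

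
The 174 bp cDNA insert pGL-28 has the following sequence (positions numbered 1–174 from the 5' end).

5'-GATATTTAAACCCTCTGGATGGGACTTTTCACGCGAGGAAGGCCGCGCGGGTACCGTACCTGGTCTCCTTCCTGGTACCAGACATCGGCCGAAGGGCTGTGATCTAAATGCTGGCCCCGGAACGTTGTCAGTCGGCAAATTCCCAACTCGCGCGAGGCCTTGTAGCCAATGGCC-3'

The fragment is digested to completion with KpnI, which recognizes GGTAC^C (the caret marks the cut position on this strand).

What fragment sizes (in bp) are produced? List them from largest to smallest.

96, 54, 24 bp

KpnI sites (GGTACC) start at positions 50, 74.
KpnI cuts after base 5 of each site (before the last base), so after positions 54, 78.
Linear molecule, 2 cuts → 3 fragments:
  1–54 → 54 bp
  55–78 → 24 bp
  79–174 → 96 bp
Sorted largest to smallest: 96, 54, 24 bp.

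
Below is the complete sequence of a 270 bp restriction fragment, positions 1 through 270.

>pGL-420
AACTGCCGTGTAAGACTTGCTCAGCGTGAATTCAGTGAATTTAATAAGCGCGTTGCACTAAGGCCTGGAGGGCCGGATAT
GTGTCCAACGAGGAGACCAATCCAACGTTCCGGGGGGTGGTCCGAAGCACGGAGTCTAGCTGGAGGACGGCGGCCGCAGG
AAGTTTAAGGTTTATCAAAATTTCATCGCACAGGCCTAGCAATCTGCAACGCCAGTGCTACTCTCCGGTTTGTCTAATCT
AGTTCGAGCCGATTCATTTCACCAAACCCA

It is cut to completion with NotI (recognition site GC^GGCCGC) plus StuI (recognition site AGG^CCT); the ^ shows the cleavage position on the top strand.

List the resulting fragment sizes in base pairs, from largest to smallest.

88, 76, 63, 43 bp

The NotI site (GCGGCCGC) starts at position 150.
NotI cuts after base 2 of each site, so after position 151.
StuI sites (AGGCCT) start at positions 61, 192.
StuI cuts after base 3 of each site, so after positions 63, 194.
Combined cut positions: 63, 151, 194.
Linear molecule, 3 cuts → 4 fragments:
  1–63 → 63 bp
  64–151 → 88 bp
  152–194 → 43 bp
  195–270 → 76 bp
Sorted largest to smallest: 88, 76, 63, 43 bp.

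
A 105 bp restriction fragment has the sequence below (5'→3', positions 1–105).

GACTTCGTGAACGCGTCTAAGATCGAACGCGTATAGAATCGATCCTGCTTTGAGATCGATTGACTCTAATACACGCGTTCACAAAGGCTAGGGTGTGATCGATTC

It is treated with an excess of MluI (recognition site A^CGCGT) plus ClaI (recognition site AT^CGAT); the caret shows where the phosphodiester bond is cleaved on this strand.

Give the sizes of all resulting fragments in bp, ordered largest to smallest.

26, 17, 17, 16, 12, 11, 6 bp

MluI sites (ACGCGT) start at positions 11, 27, 73.
MluI cuts after the first base of each site, so after positions 11, 27, 73.
ClaI sites (ATCGAT) start at positions 38, 55, 98.
ClaI cuts after base 2 of each site, so after positions 39, 56, 99.
Combined cut positions: 11, 27, 39, 56, 73, 99.
Linear molecule, 6 cuts → 7 fragments:
  1–11 → 11 bp
  12–27 → 16 bp
  28–39 → 12 bp
  40–56 → 17 bp
  57–73 → 17 bp
  74–99 → 26 bp
  100–105 → 6 bp
Sorted largest to smallest: 26, 17, 17, 16, 12, 11, 6 bp.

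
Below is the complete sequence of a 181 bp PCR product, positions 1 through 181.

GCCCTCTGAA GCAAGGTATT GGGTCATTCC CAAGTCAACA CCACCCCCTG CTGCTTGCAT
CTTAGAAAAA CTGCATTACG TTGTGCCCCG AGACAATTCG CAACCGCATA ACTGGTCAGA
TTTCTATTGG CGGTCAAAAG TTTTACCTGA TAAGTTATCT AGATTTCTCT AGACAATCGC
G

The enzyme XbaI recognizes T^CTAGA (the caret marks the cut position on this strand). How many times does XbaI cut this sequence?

TCTAGA occurs starting at positions 158, 168.
XbaI cuts at 2 sites.

2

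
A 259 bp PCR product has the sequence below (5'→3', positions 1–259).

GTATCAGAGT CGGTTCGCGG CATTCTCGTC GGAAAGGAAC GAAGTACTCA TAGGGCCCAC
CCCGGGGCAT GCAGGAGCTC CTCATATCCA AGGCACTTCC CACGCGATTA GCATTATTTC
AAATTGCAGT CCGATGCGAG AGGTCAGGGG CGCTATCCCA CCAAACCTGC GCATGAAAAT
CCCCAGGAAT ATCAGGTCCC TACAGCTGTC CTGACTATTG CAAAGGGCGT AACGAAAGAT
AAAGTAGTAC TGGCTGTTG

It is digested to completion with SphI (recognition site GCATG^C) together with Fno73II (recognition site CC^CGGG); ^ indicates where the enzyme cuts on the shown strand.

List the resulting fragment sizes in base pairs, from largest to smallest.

188, 62, 9 bp

The SphI site (GCATGC) starts at position 67.
SphI cuts after base 5 of each site (before the last base), so after position 71.
The Fno73II site (CCCGGG) starts at position 61.
Fno73II cuts after base 2 of each site, so after position 62.
Combined cut positions: 62, 71.
Linear molecule, 2 cuts → 3 fragments:
  1–62 → 62 bp
  63–71 → 9 bp
  72–259 → 188 bp
Sorted largest to smallest: 188, 62, 9 bp.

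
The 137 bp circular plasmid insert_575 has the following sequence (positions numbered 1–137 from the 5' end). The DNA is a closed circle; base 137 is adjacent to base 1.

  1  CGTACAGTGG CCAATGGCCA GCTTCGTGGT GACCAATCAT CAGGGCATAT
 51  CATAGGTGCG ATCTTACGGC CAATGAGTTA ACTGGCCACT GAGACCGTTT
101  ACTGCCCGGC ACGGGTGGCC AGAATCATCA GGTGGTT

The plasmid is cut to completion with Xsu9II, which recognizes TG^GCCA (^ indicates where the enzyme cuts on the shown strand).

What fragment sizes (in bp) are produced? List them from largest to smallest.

68, 33, 29, 7 bp

Xsu9II sites (TGGCCA) start at positions 8, 15, 83, 116.
Xsu9II cuts after base 2 of each site, so after positions 9, 16, 84, 117.
Circular molecule, 4 cuts → 4 fragments:
  10–16 → 7 bp
  17–84 → 68 bp
  85–117 → 33 bp
  118–137 then 1–9 → 20 + 9 = 29 bp
Sorted largest to smallest: 68, 33, 29, 7 bp.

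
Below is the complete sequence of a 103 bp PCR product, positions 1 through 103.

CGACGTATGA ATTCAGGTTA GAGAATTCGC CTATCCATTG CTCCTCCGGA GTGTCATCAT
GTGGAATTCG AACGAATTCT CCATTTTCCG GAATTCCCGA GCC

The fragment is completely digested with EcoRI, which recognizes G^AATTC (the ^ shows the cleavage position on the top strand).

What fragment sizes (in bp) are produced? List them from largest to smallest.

41, 17, 14, 12, 10, 9 bp

EcoRI sites (GAATTC) start at positions 9, 23, 64, 74, 91.
EcoRI cuts after the first base of each site, so after positions 9, 23, 64, 74, 91.
Linear molecule, 5 cuts → 6 fragments:
  1–9 → 9 bp
  10–23 → 14 bp
  24–64 → 41 bp
  65–74 → 10 bp
  75–91 → 17 bp
  92–103 → 12 bp
Sorted largest to smallest: 41, 17, 14, 12, 10, 9 bp.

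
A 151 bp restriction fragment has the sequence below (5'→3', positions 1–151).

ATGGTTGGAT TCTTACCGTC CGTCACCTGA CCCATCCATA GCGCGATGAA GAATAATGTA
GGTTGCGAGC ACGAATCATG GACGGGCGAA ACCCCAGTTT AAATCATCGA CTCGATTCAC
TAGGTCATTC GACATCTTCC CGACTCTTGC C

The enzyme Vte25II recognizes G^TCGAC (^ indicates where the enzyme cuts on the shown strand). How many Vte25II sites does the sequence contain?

No occurrence of GTCGAC is present in the sequence.
Vte25II does not cut: 0 sites.

0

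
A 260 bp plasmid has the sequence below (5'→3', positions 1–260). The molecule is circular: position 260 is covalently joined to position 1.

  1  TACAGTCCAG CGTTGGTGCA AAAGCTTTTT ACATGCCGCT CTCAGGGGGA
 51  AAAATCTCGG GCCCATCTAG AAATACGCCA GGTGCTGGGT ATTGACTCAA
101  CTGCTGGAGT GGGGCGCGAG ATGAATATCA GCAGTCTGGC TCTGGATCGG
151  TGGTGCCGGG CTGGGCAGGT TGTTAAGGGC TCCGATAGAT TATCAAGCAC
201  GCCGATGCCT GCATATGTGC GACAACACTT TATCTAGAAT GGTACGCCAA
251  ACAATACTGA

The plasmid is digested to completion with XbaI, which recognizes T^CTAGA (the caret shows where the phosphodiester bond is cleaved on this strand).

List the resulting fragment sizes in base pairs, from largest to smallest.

XbaI sites (TCTAGA) start at positions 66, 233.
XbaI cuts after the first base of each site, so after positions 66, 233.
Circular molecule, 2 cuts → 2 fragments:
  67–233 → 167 bp
  234–260 then 1–66 → 27 + 66 = 93 bp
Sorted largest to smallest: 167, 93 bp.

167, 93 bp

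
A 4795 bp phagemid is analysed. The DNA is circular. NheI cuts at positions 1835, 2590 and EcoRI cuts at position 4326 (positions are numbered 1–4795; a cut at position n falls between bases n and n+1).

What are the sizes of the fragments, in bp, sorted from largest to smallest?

2304, 1736, 755 bp

Combined cut positions (sorted): 1835, 2590, 4326.
Circular molecule, 3 cuts → 3 fragments:
  2590 − 1835 = 755 bp
  4326 − 2590 = 1736 bp
  wrap: 4795 − 4326 + 1835 = 2304 bp
Sorted largest to smallest: 2304, 1736, 755 bp.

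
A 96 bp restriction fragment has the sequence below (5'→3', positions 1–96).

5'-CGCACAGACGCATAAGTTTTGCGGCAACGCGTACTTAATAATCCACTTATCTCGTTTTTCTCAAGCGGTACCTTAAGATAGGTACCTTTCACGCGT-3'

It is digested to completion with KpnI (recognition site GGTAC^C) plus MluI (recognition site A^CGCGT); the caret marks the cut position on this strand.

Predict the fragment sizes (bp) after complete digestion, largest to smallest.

44, 27, 14, 6, 5 bp

KpnI sites (GGTACC) start at positions 67, 81.
KpnI cuts after base 5 of each site (before the last base), so after positions 71, 85.
MluI sites (ACGCGT) start at positions 27, 91.
MluI cuts after the first base of each site, so after positions 27, 91.
Combined cut positions: 27, 71, 85, 91.
Linear molecule, 4 cuts → 5 fragments:
  1–27 → 27 bp
  28–71 → 44 bp
  72–85 → 14 bp
  86–91 → 6 bp
  92–96 → 5 bp
Sorted largest to smallest: 44, 27, 14, 6, 5 bp.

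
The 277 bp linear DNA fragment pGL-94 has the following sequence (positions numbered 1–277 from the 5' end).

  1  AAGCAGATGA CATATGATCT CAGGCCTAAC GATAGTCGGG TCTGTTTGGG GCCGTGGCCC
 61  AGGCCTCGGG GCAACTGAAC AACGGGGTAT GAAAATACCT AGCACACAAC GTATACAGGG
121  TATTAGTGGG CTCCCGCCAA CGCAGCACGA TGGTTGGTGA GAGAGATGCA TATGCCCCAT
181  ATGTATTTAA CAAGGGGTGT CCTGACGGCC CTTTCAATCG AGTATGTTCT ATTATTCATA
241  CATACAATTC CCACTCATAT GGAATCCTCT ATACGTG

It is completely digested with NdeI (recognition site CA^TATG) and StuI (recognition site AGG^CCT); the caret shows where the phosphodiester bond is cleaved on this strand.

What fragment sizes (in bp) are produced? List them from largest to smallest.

NdeI sites (CATATG) start at positions 11, 169, 178, 256.
NdeI cuts after base 2 of each site, so after positions 12, 170, 179, 257.
StuI sites (AGGCCT) start at positions 22, 61.
StuI cuts after base 3 of each site, so after positions 24, 63.
Combined cut positions: 12, 24, 63, 170, 179, 257.
Linear molecule, 6 cuts → 7 fragments:
  1–12 → 12 bp
  13–24 → 12 bp
  25–63 → 39 bp
  64–170 → 107 bp
  171–179 → 9 bp
  180–257 → 78 bp
  258–277 → 20 bp
Sorted largest to smallest: 107, 78, 39, 20, 12, 12, 9 bp.

107, 78, 39, 20, 12, 12, 9 bp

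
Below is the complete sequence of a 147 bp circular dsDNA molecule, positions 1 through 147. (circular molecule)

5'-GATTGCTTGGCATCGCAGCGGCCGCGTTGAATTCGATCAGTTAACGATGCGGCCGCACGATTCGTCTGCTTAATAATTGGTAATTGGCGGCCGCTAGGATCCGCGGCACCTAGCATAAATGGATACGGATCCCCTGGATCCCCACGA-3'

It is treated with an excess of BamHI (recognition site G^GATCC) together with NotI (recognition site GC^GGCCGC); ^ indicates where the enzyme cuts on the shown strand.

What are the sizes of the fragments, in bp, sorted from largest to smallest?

BamHI sites (GGATCC) start at positions 97, 127, 136.
BamHI cuts after the first base of each site, so after positions 97, 127, 136.
NotI sites (GCGGCCGC) start at positions 18, 49, 87.
NotI cuts after base 2 of each site, so after positions 19, 50, 88.
Combined cut positions: 19, 50, 88, 97, 127, 136.
Circular molecule, 6 cuts → 6 fragments:
  20–50 → 31 bp
  51–88 → 38 bp
  89–97 → 9 bp
  98–127 → 30 bp
  128–136 → 9 bp
  137–147 then 1–19 → 11 + 19 = 30 bp
Sorted largest to smallest: 38, 31, 30, 30, 9, 9 bp.

38, 31, 30, 30, 9, 9 bp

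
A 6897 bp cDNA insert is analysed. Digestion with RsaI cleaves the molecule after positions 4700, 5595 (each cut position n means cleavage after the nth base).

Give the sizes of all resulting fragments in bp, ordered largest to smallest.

4700, 1302, 895 bp

Linear molecule, 2 cuts → 3 fragments:
  4700 − 0 = 4700 bp
  5595 − 4700 = 895 bp
  6897 − 5595 = 1302 bp
Sorted largest to smallest: 4700, 1302, 895 bp.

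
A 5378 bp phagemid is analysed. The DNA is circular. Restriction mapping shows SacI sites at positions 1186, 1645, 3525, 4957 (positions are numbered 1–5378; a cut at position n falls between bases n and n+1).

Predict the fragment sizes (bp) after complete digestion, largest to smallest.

1880, 1607, 1432, 459 bp

Circular molecule, 4 cuts → 4 fragments:
  1645 − 1186 = 459 bp
  3525 − 1645 = 1880 bp
  4957 − 3525 = 1432 bp
  wrap: 5378 − 4957 + 1186 = 1607 bp
Sorted largest to smallest: 1880, 1607, 1432, 459 bp.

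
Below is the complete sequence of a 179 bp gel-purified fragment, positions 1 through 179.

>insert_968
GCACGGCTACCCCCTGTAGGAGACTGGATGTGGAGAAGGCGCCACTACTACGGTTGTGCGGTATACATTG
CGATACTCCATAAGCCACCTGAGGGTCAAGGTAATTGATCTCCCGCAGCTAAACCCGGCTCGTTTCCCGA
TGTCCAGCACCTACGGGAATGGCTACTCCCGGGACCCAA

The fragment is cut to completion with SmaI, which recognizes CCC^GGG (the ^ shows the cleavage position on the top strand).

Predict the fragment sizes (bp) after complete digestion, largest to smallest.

The SmaI site (CCCGGG) starts at position 168.
SmaI cuts after base 3 of each site, so after position 170.
Linear molecule, 1 cut → 2 fragments:
  1–170 → 170 bp
  171–179 → 9 bp
Sorted largest to smallest: 170, 9 bp.

170, 9 bp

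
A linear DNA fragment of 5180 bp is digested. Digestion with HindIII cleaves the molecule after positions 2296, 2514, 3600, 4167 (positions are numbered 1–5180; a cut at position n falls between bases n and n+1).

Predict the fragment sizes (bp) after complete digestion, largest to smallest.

Linear molecule, 4 cuts → 5 fragments:
  2296 − 0 = 2296 bp
  2514 − 2296 = 218 bp
  3600 − 2514 = 1086 bp
  4167 − 3600 = 567 bp
  5180 − 4167 = 1013 bp
Sorted largest to smallest: 2296, 1086, 1013, 567, 218 bp.

2296, 1086, 1013, 567, 218 bp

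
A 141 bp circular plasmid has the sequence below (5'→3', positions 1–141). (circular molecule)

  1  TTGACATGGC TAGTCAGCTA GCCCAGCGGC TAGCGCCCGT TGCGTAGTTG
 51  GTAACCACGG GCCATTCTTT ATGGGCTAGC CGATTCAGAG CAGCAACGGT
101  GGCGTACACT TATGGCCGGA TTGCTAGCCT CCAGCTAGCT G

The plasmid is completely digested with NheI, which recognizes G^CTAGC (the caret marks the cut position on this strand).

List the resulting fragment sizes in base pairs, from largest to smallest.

48, 46, 24, 12, 11 bp

NheI sites (GCTAGC) start at positions 17, 29, 75, 123, 134.
NheI cuts after the first base of each site, so after positions 17, 29, 75, 123, 134.
Circular molecule, 5 cuts → 5 fragments:
  18–29 → 12 bp
  30–75 → 46 bp
  76–123 → 48 bp
  124–134 → 11 bp
  135–141 then 1–17 → 7 + 17 = 24 bp
Sorted largest to smallest: 48, 46, 24, 12, 11 bp.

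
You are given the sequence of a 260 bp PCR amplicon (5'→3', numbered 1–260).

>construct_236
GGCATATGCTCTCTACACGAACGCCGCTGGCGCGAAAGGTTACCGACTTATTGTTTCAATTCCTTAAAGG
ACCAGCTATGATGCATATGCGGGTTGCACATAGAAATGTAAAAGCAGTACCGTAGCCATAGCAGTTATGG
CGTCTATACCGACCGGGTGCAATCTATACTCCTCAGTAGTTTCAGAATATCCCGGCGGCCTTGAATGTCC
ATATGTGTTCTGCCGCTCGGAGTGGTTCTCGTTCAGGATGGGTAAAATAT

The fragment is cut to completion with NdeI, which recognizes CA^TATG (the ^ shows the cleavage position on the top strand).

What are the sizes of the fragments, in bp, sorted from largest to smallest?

126, 81, 49, 4 bp

NdeI sites (CATATG) start at positions 3, 84, 210.
NdeI cuts after base 2 of each site, so after positions 4, 85, 211.
Linear molecule, 3 cuts → 4 fragments:
  1–4 → 4 bp
  5–85 → 81 bp
  86–211 → 126 bp
  212–260 → 49 bp
Sorted largest to smallest: 126, 81, 49, 4 bp.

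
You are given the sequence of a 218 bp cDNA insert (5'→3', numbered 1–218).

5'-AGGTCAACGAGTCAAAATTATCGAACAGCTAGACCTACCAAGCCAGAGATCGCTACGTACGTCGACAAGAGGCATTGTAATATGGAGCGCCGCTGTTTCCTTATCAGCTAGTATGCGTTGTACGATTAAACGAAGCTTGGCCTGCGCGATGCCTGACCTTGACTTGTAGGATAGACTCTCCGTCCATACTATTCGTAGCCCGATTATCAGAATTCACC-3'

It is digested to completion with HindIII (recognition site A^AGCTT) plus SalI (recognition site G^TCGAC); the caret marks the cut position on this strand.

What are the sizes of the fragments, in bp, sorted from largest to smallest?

The HindIII site (AAGCTT) starts at position 133.
HindIII cuts after the first base of each site, so after position 133.
The SalI site (GTCGAC) starts at position 61.
SalI cuts after the first base of each site, so after position 61.
Combined cut positions: 61, 133.
Linear molecule, 2 cuts → 3 fragments:
  1–61 → 61 bp
  62–133 → 72 bp
  134–218 → 85 bp
Sorted largest to smallest: 85, 72, 61 bp.

85, 72, 61 bp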